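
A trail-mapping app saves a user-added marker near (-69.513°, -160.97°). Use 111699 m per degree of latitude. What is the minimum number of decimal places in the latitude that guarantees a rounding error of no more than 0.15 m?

One degree of latitude covers 111699 m.
With N decimal places the half-ulp bound is 0.5·10⁻ᴺ°, or 0.5·10⁻ᴺ × 111699 m on the ground.
Setting 55849.5 × 10⁻ᴺ ≤ 0.15 gives 10ᴺ ≥ 3.723e+05, i.e. N ≥ 5.57.
So 6 decimal places suffice (0.0558 m); 5 would allow up to 0.558 m.

6 decimal places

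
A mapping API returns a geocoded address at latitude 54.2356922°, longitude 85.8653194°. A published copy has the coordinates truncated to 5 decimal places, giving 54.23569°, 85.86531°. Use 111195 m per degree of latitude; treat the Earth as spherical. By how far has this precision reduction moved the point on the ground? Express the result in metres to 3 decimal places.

0.658 metres

The latitude changed by +0.0000022° and the longitude by +0.0000094°.
N–S: 0.0000022° × 111195 m/° = 0.244629 m.
East–west at this latitude: 0.0000094° × 111195 × cos 54.2357° ≈ 0.0000094 × 64988.2 = 0.610889 m.
Combined displacement = (0.244629² + 0.610889²)^½ ≈ 0.658049 m.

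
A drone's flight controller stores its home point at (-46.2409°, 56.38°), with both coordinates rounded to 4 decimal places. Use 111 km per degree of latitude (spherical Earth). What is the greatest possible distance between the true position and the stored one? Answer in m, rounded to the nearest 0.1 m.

6.7 m

Rounding to 4 decimal places leaves each coordinate within ±5e-05° of the true value.
Latitude error → 5e-05 × 111000 = 5.55 m along the meridian.
East–west component at 46.2409°: 5e-05° × 111000 × cos 46.2409° ≈ 5e-05 × 76770.7 ≈ 3.83853 m.
Combining orthogonally: (5.55² + 3.83853²)^½ ≈ 6.7481 m.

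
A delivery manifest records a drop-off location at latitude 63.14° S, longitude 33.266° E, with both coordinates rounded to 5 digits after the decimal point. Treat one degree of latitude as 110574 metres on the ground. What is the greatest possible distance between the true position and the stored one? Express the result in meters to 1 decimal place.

Rounding to 5 decimal places leaves each coordinate within ±5e-06° of the true value.
North–south component: 5e-06° × 110574 = 0.55287 m.
E–W at 63.14°: 5e-06° × 110574 × cos 63.14° = 5e-06 × 110574 × 0.4518 ≈ 0.249793 m.
The two errors are perpendicular, so the maximum displacement is √(0.55287² + 0.249793²) ≈ 0.606681 m.

0.6 meters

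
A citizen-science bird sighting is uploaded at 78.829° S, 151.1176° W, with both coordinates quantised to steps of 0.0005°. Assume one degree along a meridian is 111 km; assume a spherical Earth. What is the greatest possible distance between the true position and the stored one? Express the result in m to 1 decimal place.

With a 0.0005° grid the true value lies within half a step, ±0.0005°/2 = ±0.00025°, of the stored one.
Latitude error → 0.00025 × 111000 = 27.75 m along the meridian.
Longitude error → 0.00025 × 111000 × cos 78.829° = 0.00025 × 111000 × 0.1937 ≈ 5.37622 m.
Combining orthogonally: (27.75² + 5.37622²)^½ ≈ 28.266 m.

28.3 m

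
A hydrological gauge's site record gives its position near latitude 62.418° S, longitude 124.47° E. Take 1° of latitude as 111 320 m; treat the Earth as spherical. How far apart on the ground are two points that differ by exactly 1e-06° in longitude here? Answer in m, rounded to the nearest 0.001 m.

At 62.418° a degree of longitude is 111320 × cos 62.418° ≈ 51543.1 m, so 1e-06° corresponds to 0.0515431 m.

0.052 m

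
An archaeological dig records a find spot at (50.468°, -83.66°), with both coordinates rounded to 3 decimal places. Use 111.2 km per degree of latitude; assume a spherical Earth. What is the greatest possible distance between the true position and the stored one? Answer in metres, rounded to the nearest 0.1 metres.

65.9 metres

Rounding to 3 decimal places leaves each coordinate within ±0.0005° of the true value.
N–S: 0.0005° × 111200 m/° = 55.6 m.
E–W at 50.468°: 0.0005° × 111200 × cos 50.468° = 0.0005 × 111200 × 0.6365 ≈ 35.3899 m.
The two errors are perpendicular, so the maximum displacement is √(55.6² + 35.3899²) ≈ 65.9076 m.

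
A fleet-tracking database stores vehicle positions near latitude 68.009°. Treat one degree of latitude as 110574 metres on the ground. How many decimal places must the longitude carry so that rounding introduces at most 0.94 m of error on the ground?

5

At 68.009° one degree of longitude covers 110574 × cos 68.009° ≈ 110574 × 0.3745 ≈ 41405.6 m.
With N decimal places the half-ulp bound is 0.5·10⁻ᴺ°, or 0.5·10⁻ᴺ × 41405.6 m on the ground.
Need 0.5 × 41405.6 × 10⁻ᴺ ≤ 0.94 → 10⁻ᴺ ≤ 4.540e-05, so N ≥ 4.34.
At 4 places the error can reach 2.07 m, but 5 places keeps it to 0.207 m.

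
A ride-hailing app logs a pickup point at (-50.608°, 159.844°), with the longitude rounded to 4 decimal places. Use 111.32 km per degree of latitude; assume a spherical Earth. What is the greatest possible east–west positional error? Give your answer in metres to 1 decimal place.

3.5 metres

Rounding to 4 decimal places leaves the longitude within ±5e-05° of the true value.
One degree of longitude at 50.608° is 111320 × cos 50.608° ≈ 111320 × 0.6346 = 70646.2 m.
East–west error: 5e-05° × 70646.2 m/° ≈ 3.53231 m.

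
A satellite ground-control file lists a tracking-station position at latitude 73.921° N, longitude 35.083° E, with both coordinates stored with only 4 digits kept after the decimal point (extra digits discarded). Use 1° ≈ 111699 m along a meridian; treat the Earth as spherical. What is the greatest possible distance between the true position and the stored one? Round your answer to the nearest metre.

12 metres

Truncating at 4 decimal places can drop up to a full unit in the last place, so each coordinate may be off by as much as 0.0001°.
Latitude error → 0.0001 × 111699 = 11.1699 m along the meridian.
E–W at 73.921°: 0.0001° × 111699 × cos 73.921° = 0.0001 × 111699 × 0.2770 ≈ 3.09364 m.
Combining orthogonally: (11.1699² + 3.09364²)^½ ≈ 11.5904 m.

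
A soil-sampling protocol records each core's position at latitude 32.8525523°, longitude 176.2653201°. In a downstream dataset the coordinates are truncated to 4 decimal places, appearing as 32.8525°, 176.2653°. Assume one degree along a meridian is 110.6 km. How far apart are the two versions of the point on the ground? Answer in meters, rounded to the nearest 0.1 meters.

Δlat = 32.8525523 − 32.8525 = +0.0000523°; Δlon = 176.2653201 − 176.2653 = +0.0000201°.
North–south shift: 0.0000523 × 110600 = 5.78438 m.
East–west at this latitude: 0.0000201° × 110600 × cos 32.8525° ≈ 0.0000201 × 92911.7 = 1.86753 m.
Distance: √(5.78438² + 1.86753²) ≈ 6.07838 m.

6.1 meters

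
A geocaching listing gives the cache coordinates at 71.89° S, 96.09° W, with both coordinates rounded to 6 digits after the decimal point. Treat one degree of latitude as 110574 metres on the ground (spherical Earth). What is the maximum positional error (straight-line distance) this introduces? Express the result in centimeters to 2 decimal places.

5.79 centimeters

Rounding to 6 decimal places leaves each coordinate within ±5e-07° of the true value.
North–south component: 5e-07° × 110574 = 0.055287 m.
East–west component at 71.89°: 5e-07° × 110574 × cos 71.89° ≈ 5e-07 × 34371.1 ≈ 0.0171855 m.
Combining orthogonally: (0.055287² + 0.0171855²)^½ ≈ 0.0578964 m.
That is 0.0578964 m = 5.7896 cm.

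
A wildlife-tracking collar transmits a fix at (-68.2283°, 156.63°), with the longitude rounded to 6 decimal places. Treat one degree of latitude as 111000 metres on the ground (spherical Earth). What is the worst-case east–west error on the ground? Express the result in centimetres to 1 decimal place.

2.1 centimetres

Rounding to 6 decimal places leaves the longitude within ±5e-07° of the true value.
One degree of longitude at 68.2283° is 111000 × cos 68.2283° ≈ 111000 × 0.3709 = 41170.9 m.
East–west error: 5e-07° × 41170.9 m/° ≈ 0.0205855 m.
That is 0.0205855 m = 2.0585 cm.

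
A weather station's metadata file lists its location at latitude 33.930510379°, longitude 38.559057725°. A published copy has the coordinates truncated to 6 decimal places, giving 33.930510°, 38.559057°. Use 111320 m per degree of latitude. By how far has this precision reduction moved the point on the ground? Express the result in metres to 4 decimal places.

Δlat = 33.930510379 − 33.930510 = +0.000000379°; Δlon = 38.559057725 − 38.559057 = +0.000000725°.
North–south shift: 0.000000379 × 111320 = 0.0421903 m.
East–west at this latitude: 0.000000725° × 111320 × cos 33.9305° ≈ 0.000000725 × 92363.9 = 0.0669638 m.
Distance: √(0.0421903² + 0.0669638²) ≈ 0.0791465 m.

0.0791 metres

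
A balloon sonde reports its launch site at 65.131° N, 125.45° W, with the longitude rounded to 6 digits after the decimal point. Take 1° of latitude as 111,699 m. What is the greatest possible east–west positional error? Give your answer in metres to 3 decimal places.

Rounding to 6 decimal places leaves the longitude within ±5e-07° of the true value.
At latitude 65.131° a degree of longitude spans 111699 m × cos 65.131° = 111699 × 0.4205 ≈ 46974.5 m.
Maximum E–W displacement: 5e-07 × 46974.5 = 0.0234872 m.

0.023 metres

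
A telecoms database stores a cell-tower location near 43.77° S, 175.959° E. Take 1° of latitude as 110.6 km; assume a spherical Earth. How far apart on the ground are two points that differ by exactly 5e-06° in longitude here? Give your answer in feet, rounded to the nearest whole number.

1 feet

At 43.77° a degree of longitude is 110600 × cos 43.77° ≈ 79866.8 m, so 5e-06° corresponds to 0.399334 m.
Converting: 0.399334 m × 3.2808 ft/m ≈ 1.3102 ft.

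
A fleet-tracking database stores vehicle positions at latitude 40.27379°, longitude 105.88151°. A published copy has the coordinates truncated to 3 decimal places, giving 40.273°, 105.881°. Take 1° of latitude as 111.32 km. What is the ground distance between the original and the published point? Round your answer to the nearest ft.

The latitude changed by +0.00079° and the longitude by +0.00051°.
North–south shift: 0.00079 × 111320 = 87.9428 m.
East–west at this latitude: 0.00051° × 111320 × cos 40.273° ≈ 0.00051 × 84934.2 = 43.3164 m.
Distance: √(87.9428² + 43.3164²) ≈ 98.0319 m.
Converting: 98.0319 m × 3.2808 ft/m ≈ 321.63 ft.

322 ft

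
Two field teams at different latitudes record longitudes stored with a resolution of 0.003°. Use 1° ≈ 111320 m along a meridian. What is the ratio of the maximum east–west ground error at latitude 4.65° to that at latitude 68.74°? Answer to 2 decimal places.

With a 0.003° grid the true value lies within half a step, ±0.003°/2 = ±0.0015°, of the stored one.
Error at 4.65° = 0.0015° × 111320 × cos 4.65° ≈ 166.98 × 0.9967 = 166.43 m.
At 68.74°: 0.0015° × 111320 × cos 68.74° = 0.0015 × 111320 × 0.3626 ≈ 60.547 m.
Ratio: 166.43 / 60.547 = cos 4.65° / cos 68.74° ≈ 2.7488.

2.75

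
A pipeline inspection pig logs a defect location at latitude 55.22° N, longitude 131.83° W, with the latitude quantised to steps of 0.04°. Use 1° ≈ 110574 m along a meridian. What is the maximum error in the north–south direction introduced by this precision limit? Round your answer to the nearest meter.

2211 meters

With a 0.04° grid the true value lies within half a step, ±0.04°/2 = ±0.02°, of the stored one.
North–south distance: 0.02° × 110574 m/° = 2211.48 m.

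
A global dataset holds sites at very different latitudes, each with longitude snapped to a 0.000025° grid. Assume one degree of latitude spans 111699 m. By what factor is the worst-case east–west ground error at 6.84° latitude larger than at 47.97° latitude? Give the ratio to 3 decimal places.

1.483

With a 0.000025° grid the true value lies within half a step, ±0.000025°/2 = ±1.25e-05°, of the stored one.
Error at 6.84° = 1.25e-05° × 111699 × cos 6.84° ≈ 1.3962 × 0.9929 = 1.3863 m.
Error at 47.97° = 1.25e-05° × 111699 × cos 47.97° ≈ 1.3962 × 0.6695 = 0.93481 m.
Ratio: 1.3863 / 0.93481 = cos 6.84° / cos 47.97° ≈ 1.4830.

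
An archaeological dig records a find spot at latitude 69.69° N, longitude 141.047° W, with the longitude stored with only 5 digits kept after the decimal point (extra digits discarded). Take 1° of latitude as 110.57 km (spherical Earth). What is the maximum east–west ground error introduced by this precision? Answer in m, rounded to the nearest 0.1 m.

Truncating at 5 decimal places can drop up to a full unit in the last place, so the longitude may be off by as much as 1e-05°.
One degree of longitude at 69.69° is 110570 × cos 69.69° ≈ 110570 × 0.3471 = 38378.8 m.
So at most 1e-05° × 38378.8 ≈ 0.383788 m east–west.

0.4 m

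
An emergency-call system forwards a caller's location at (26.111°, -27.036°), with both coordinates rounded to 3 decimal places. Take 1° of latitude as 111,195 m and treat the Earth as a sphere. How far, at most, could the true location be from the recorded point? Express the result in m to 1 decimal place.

Rounding to 3 decimal places leaves each coordinate within ±0.0005° of the true value.
Latitude error → 0.0005 × 111195 = 55.5975 m along the meridian.
East–west component at 26.111°: 0.0005° × 111195 × cos 26.111° ≈ 0.0005 × 99846.8 ≈ 49.9234 m.
Combining orthogonally: (55.5975² + 49.9234²)^½ ≈ 74.7223 m.

74.7 m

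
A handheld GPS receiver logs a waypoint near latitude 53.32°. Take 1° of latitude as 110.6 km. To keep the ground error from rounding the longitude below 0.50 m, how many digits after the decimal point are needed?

At 53.32° one degree of longitude covers 110600 × cos 53.32° ≈ 110600 × 0.5973 ≈ 66066.4 m.
With N decimal places the half-ulp bound is 0.5·10⁻ᴺ°, or 0.5·10⁻ᴺ × 66066.4 m on the ground.
Setting 33033.2 × 10⁻ᴺ ≤ 0.50 gives 10ᴺ ≥ 6.607e+04, i.e. N ≥ 4.82.
At 4 places the error can reach 3.3 m, but 5 places keeps it to 0.33 m.

5 decimal places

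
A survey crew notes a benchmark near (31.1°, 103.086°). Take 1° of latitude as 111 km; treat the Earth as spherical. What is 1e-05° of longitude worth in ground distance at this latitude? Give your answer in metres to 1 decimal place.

1.0 metres

At 31.1° a degree of longitude is 111000 × cos 31.1° ≈ 95045.6 m, so 1e-05° corresponds to 0.950456 m.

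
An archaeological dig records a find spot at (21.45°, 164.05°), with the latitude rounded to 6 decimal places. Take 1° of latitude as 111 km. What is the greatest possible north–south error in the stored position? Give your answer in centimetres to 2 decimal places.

Rounding to 6 decimal places leaves the latitude within ±5e-07° of the true value.
North–south distance: 5e-07° × 111000 m/° = 0.0555 m.
That is 0.0555 m = 5.55 cm.

5.55 centimetres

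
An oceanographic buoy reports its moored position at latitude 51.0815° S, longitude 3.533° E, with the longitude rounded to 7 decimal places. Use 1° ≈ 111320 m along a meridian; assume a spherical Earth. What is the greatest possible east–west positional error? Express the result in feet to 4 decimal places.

0.0115 feet

Rounding to 7 decimal places leaves the longitude within ±5e-08° of the true value.
One degree of longitude at 51.0815° is 111320 × cos 51.0815° ≈ 111320 × 0.6282 = 69932.8 m.
East–west error: 5e-08° × 69932.8 m/° ≈ 0.00349664 m.
In feet: 0.00349664 m ÷ 0.3048 ≈ 0.011472 ft.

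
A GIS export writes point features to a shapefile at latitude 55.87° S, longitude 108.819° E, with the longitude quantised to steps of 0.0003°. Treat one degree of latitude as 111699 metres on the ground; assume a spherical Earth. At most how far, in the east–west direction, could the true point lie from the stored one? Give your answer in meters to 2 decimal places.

9.40 meters

With a 0.0003° grid the true value lies within half a step, ±0.0003°/2 = ±0.00015°, of the stored one.
Parallels shrink by cos φ, so at 55.87° a degree of longitude is 111699 × 0.5611 ≈ 62671.2 m.
East–west error: 0.00015° × 62671.2 m/° ≈ 9.40069 m.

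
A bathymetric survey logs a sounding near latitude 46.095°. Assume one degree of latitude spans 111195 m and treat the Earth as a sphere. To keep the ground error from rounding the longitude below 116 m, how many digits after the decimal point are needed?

3

At 46.095° one degree of longitude covers 111195 × cos 46.095° ≈ 111195 × 0.6935 ≈ 77109.8 m.
Rounding to N decimal places gives at most 0.5 × 10⁻ᴺ degrees of error, i.e. 0.5 × 10⁻ᴺ × 77109.8 m.
Need 0.5 × 77109.8 × 10⁻ᴺ ≤ 116 → 10⁻ᴺ ≤ 3.009e-03, so N ≥ 2.52.
N = 2 would give 386 m (too coarse); N = 3 gives 38.6 m ≤ 116 m.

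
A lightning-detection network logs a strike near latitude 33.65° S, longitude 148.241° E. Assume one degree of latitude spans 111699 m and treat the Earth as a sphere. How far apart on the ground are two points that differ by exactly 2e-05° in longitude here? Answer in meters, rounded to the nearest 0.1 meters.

1.9 meters

One degree of longitude here spans 111699 × cos 33.65° = 111699 × 0.8324 ≈ 92982.5 m; 2e-05° of that is 1.85965 m.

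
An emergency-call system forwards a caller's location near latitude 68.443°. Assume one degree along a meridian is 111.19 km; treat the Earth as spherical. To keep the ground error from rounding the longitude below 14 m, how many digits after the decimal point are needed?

At 68.443° one degree of longitude covers 111190 × cos 68.443° ≈ 111190 × 0.3674 ≈ 40854.2 m.
Rounding to N decimal places gives at most 0.5 × 10⁻ᴺ degrees of error, i.e. 0.5 × 10⁻ᴺ × 40854.2 m.
Setting 20427.1 × 10⁻ᴺ ≤ 14 gives 10ᴺ ≥ 1459, i.e. N ≥ 3.16.
So 4 decimal places suffice (2.04 m); 3 would allow up to 20.4 m.

4 decimal places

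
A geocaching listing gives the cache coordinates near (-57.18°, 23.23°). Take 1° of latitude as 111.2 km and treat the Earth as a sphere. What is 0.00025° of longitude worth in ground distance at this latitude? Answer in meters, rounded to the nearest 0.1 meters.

At 57.18° a degree of longitude is 111200 × cos 57.18° ≈ 60270.6 m, so 0.00025° corresponds to 15.0676 m.

15.1 meters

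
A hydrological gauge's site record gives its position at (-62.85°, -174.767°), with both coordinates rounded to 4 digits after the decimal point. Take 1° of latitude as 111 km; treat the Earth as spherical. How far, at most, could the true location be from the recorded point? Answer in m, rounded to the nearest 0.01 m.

Rounding to 4 decimal places leaves each coordinate within ±5e-05° of the true value.
North–south component: 5e-05° × 111000 = 5.55 m.
East–west component at 62.85°: 5e-05° × 111000 × cos 62.85° ≈ 5e-05 × 50651.7 ≈ 2.53258 m.
Worst case both components are at the extreme and orthogonal: √(5.55² + 2.53258²) ≈ 6.10053 m.

6.10 m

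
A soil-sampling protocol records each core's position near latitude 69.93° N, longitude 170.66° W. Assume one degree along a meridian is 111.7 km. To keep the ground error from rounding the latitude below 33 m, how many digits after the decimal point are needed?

4 decimal places

One degree of latitude covers 111700 m.
Rounding to N decimal places gives at most 0.5 × 10⁻ᴺ degrees of error, i.e. 0.5 × 10⁻ᴺ × 111700 m.
Need 0.5 × 111700 × 10⁻ᴺ ≤ 33 → 10⁻ᴺ ≤ 5.909e-04, so N ≥ 3.23.
At 3 places the error can reach 55.9 m, but 4 places keeps it to 5.58 m.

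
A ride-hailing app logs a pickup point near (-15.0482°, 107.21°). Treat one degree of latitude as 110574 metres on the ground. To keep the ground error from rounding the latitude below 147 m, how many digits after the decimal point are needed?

One degree of latitude covers 110574 m.
With N decimal places the half-ulp bound is 0.5·10⁻ᴺ°, or 0.5·10⁻ᴺ × 110574 m on the ground.
Need 0.5 × 110574 × 10⁻ᴺ ≤ 147 → 10⁻ᴺ ≤ 2.659e-03, so N ≥ 2.58.
So 3 decimal places suffice (55.3 m); 2 would allow up to 553 m.

3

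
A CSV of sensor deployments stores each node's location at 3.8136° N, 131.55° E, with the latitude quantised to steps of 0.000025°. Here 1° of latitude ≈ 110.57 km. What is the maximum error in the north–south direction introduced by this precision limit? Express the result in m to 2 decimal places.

With a 0.000025° grid the true value lies within half a step, ±0.000025°/2 = ±1.25e-05°, of the stored one.
North–south distance: 1.25e-05° × 110570 m/° = 1.38213 m.

1.38 m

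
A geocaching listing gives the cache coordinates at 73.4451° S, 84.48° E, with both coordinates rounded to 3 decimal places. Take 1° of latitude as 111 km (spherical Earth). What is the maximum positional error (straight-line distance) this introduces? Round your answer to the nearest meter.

Rounding to 3 decimal places leaves each coordinate within ±0.0005° of the true value.
N–S: 0.0005° × 111000 m/° = 55.5 m.
E–W at 73.4451°: 0.0005° × 111000 × cos 73.4451° = 0.0005 × 111000 × 0.2849 ≈ 15.8138 m.
Worst case both components are at the extreme and orthogonal: √(55.5² + 15.8138²) ≈ 57.709 m.

58 meters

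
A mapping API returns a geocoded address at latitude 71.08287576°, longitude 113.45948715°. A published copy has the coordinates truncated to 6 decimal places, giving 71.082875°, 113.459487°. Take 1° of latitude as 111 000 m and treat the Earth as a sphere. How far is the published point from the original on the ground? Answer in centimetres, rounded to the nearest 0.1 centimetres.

8.5 centimetres

The latitude changed by +0.00000076° and the longitude by +0.00000015°.
North–south shift: 0.00000076 × 111000 = 0.08436 m.
E–W at 71.0829°: 0.00000015° × 111000 × cos 71.0829° = 0.00000015 × 111000 × 0.3242 ≈ 0.00539793 m.
Distance: √(0.08436² + 0.00539793²) ≈ 0.0845325 m.
That is 0.0845325 m = 8.4533 cm.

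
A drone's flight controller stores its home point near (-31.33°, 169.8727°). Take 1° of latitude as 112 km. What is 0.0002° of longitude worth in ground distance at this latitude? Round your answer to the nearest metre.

19 metres

One degree of longitude here spans 112000 × cos 31.33° = 112000 × 0.8542 ≈ 95668.9 m; 0.0002° of that is 19.1338 m.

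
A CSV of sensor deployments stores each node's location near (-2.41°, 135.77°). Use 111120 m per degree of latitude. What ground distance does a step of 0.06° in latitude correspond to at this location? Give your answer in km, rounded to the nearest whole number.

7 km

0.06° × 111120 m/° = 6667.2 m.
That is 6667.2 m = 6.6672 km.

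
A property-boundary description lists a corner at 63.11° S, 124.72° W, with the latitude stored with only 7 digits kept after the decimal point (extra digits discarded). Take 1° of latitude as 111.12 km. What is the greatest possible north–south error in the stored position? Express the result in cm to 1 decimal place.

Truncating at 7 decimal places can drop up to a full unit in the last place, so the latitude may be off by as much as 1e-07°.
So the N–S error is at most 1e-07 × 111120 = 0.011112 m.
That is 0.011112 m = 1.1112 cm.

1.1 cm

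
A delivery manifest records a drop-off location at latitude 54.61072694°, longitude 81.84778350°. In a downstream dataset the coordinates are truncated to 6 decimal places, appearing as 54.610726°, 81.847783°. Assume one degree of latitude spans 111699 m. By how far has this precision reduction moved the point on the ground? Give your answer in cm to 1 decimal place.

Δlat = 54.61072694 − 54.610726 = +0.00000094°; Δlon = 81.84778350 − 81.847783 = +0.00000050°.
North–south shift: 0.00000094 × 111699 = 0.104997 m.
E–W at 54.6107°: 0.00000050° × 111699 × cos 54.6107° = 0.00000050 × 111699 × 0.5791 ≈ 0.032344 m.
Hypotenuse of the two orthogonal shifts: √(0.104997² + 0.032344²) = 0.109866 m.
That is 0.109866 m = 10.987 cm.

11.0 cm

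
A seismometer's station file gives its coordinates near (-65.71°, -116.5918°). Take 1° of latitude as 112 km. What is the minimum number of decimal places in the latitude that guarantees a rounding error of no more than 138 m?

One degree of latitude covers 112000 m.
Rounding to N decimal places gives at most 0.5 × 10⁻ᴺ degrees of error, i.e. 0.5 × 10⁻ᴺ × 112000 m.
Setting 56000 × 10⁻ᴺ ≤ 138 gives 10ᴺ ≥ 405.8, i.e. N ≥ 2.61.
N = 2 would give 560 m (too coarse); N = 3 gives 56 m ≤ 138 m.

3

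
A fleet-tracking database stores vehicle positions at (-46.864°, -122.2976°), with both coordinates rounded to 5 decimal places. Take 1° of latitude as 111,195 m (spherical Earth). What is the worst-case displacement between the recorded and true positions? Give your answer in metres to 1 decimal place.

0.7 metres

Rounding to 5 decimal places leaves each coordinate within ±5e-06° of the true value.
N–S: 5e-06° × 111195 m/° = 0.555975 m.
East–west component at 46.864°: 5e-06° × 111195 × cos 46.864° ≈ 5e-06 × 76027.6 ≈ 0.380138 m.
Combining orthogonally: (0.555975² + 0.380138²)^½ ≈ 0.673508 m.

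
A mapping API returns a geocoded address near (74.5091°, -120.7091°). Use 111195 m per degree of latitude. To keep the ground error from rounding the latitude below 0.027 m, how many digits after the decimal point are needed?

7 decimal places

One degree of latitude covers 111195 m.
With N decimal places the half-ulp bound is 0.5·10⁻ᴺ°, or 0.5·10⁻ᴺ × 111195 m on the ground.
Setting 55597.5 × 10⁻ᴺ ≤ 0.027 gives 10ᴺ ≥ 2.059e+06, i.e. N ≥ 6.31.
At 6 places the error can reach 0.0556 m, but 7 places keeps it to 0.00556 m.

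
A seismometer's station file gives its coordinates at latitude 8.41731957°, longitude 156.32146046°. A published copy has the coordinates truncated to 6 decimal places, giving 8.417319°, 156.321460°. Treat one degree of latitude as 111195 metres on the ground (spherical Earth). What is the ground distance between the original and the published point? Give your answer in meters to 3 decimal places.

The latitude changed by +0.00000057° and the longitude by +0.00000046°.
North–south shift: 0.00000057 × 111195 = 0.0633811 m.
East–west at this latitude: 0.00000046° × 111195 × cos 8.41732° ≈ 0.00000046 × 109997 = 0.0505987 m.
Hypotenuse of the two orthogonal shifts: √(0.0633811² + 0.0505987²) = 0.0811012 m.

0.081 meters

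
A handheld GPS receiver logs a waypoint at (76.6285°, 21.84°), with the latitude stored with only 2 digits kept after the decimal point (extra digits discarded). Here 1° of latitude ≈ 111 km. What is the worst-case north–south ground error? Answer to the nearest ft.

3642 ft

Truncating at 2 decimal places can drop up to a full unit in the last place, so the latitude may be off by as much as 0.01°.
Along the meridian that is 0.01° × 111000 m/° = 1110 m.
In feet: 1110 m ÷ 0.3048 ≈ 3641.7 ft.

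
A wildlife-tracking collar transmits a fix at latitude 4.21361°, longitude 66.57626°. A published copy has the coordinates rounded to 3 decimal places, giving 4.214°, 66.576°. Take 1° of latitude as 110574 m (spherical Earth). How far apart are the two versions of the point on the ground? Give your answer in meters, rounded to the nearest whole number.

Δlat = 4.21361 − 4.214 = -0.00039°; Δlon = 66.57626 − 66.576 = +0.00026°.
North–south shift: -0.00039 × 110574 = -43.1239 m.
East–west at this latitude: 0.00026° × 110574 × cos 4.214° ≈ 0.00026 × 110275 = 28.6715 m.
Combined displacement = (43.1239² + 28.6715²)^½ ≈ 51.7854 m.

52 meters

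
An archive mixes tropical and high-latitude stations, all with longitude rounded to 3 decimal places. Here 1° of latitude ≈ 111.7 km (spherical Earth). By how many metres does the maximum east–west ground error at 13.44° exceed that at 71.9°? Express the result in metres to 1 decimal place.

Rounding to 3 decimal places leaves the longitude within ±0.0005° of the true value.
At 13.44°: 0.0005° × 111700 × cos 13.44° = 0.0005 × 111700 × 0.9726 ≈ 54.32 m.
At 71.9°: 0.0005° × 111700 × cos 71.9° = 0.0005 × 111700 × 0.3107 ≈ 17.351 m.
Difference: 54.32 − 17.351 = 36.969 m.

37.0 metres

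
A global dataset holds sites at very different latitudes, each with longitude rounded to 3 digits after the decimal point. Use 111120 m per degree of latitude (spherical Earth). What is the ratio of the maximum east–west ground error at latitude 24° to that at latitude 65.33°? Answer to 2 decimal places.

Rounding to 3 decimal places leaves the longitude within ±0.0005° of the true value.
At 24°: 0.0005° × 111120 × cos 24° = 0.0005 × 111120 × 0.9135 ≈ 50.757 m.
At 65.33°: 0.0005° × 111120 × cos 65.33° = 0.0005 × 111120 × 0.4174 ≈ 23.19 m.
The ratio reduces to cos 24° / cos 65.33° = 0.9135/0.4174 ≈ 2.1887.

2.19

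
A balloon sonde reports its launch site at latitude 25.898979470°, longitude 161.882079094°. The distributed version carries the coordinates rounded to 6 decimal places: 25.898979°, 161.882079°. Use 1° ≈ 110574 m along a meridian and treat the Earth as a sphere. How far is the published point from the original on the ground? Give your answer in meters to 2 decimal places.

The latitude changed by +0.000000470° and the longitude by +0.000000094°.
North–south shift: 0.000000470 × 110574 = 0.0519698 m.
East–west at this latitude: 0.000000094° × 110574 × cos 25.899° ≈ 0.000000094 × 99468.6 = 0.00935004 m.
Distance: √(0.0519698² + 0.00935004²) ≈ 0.0528042 m.

0.05 meters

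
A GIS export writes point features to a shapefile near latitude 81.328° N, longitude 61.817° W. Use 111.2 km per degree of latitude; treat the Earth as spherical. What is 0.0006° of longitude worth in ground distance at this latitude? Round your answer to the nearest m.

One degree of longitude here spans 111200 × cos 81.328° = 111200 × 0.1508 ≈ 16766.5 m; 0.0006° of that is 10.0599 m.

10 m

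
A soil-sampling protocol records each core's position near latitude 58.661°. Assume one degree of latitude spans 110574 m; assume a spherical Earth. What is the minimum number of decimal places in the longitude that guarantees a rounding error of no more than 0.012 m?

At 58.661° one degree of longitude covers 110574 × cos 58.661° ≈ 110574 × 0.5201 ≈ 57509.6 m.
N decimal places → at most half a unit in the last place, 0.5 × 10⁻ᴺ° = 57509.6/2 × 10⁻ᴺ m.
Need 0.5 × 57509.6 × 10⁻ᴺ ≤ 0.012 → 10⁻ᴺ ≤ 4.173e-07, so N ≥ 6.38.
So 7 decimal places suffice (0.00288 m); 6 would allow up to 0.0288 m.

7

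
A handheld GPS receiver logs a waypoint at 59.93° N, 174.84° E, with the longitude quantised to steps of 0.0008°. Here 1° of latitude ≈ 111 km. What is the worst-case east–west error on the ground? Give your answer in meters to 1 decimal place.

22.2 meters

With a 0.0008° grid the true value lies within half a step, ±0.0008°/2 = ±0.0004°, of the stored one.
Parallels shrink by cos φ, so at 59.93° a degree of longitude is 111000 × 0.5011 ≈ 55617.4 m.
Maximum E–W displacement: 0.0004 × 55617.4 = 22.247 m.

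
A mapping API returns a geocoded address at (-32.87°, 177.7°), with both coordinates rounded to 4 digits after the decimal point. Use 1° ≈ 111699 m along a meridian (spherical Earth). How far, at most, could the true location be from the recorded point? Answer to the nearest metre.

Rounding to 4 decimal places leaves each coordinate within ±5e-05° of the true value.
North–south component: 5e-05° × 111699 = 5.58495 m.
Longitude error → 5e-05 × 111699 × cos 32.87° = 5e-05 × 111699 × 0.8399 ≈ 4.69082 m.
Worst case both components are at the extreme and orthogonal: √(5.58495² + 4.69082²) ≈ 7.29352 m.

7 metres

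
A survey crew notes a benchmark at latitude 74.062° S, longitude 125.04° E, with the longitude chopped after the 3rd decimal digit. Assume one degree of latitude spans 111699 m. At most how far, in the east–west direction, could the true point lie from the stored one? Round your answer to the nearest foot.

Truncating at 3 decimal places can drop up to a full unit in the last place, so the longitude may be off by as much as 0.001°.
One degree of longitude at 74.062° is 111699 × cos 74.062° ≈ 111699 × 0.2746 = 30672.2 m.
East–west error: 0.001° × 30672.2 m/° ≈ 30.6722 m.
Converting: 30.6722 m × 3.2808 ft/m ≈ 100.63 ft.

101 feet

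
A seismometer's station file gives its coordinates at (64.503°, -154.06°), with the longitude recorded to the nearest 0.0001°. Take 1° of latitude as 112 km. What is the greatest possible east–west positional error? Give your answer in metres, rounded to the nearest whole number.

2 metres

Rounding to 4 decimal places leaves the longitude within ±5e-05° of the true value.
One degree of longitude at 64.503° is 112000 × cos 64.503° ≈ 112000 × 0.4305 = 48211.9 m.
So at most 5e-05° × 48211.9 ≈ 2.4106 m east–west.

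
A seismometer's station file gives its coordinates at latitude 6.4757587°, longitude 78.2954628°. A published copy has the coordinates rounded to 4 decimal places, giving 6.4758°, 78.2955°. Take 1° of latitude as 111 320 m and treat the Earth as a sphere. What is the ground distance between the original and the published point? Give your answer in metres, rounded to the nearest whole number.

6 metres

The latitude changed by -0.0000413° and the longitude by -0.0000372°.
N–S: -0.0000413° × 111320 m/° = -4.59752 m.
E–W at 6.4758°: -0.0000372° × 111320 × cos 6.4758° = -0.0000372 × 111320 × 0.9936 ≈ -4.11468 m.
Distance: √(4.59752² + 4.11468²) ≈ 6.16991 m.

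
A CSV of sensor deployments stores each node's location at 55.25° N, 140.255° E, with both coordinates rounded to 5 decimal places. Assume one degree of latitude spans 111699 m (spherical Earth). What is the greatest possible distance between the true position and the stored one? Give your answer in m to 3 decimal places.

Rounding to 5 decimal places leaves each coordinate within ±5e-06° of the true value.
N–S: 5e-06° × 111699 m/° = 0.558495 m.
East–west component at 55.25°: 5e-06° × 111699 × cos 55.25° ≈ 5e-06 × 63668.1 ≈ 0.31834 m.
Combining orthogonally: (0.558495² + 0.31834²)^½ ≈ 0.642851 m.

0.643 m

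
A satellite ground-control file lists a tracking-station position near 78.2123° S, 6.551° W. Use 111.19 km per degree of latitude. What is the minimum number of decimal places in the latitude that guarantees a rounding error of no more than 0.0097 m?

One degree of latitude covers 111190 m.
Rounding to N decimal places gives at most 0.5 × 10⁻ᴺ degrees of error, i.e. 0.5 × 10⁻ᴺ × 111190 m.
Need 0.5 × 111190 × 10⁻ᴺ ≤ 0.0097 → 10⁻ᴺ ≤ 1.745e-07, so N ≥ 6.76.
At 6 places the error can reach 0.0556 m, but 7 places keeps it to 0.00556 m.

7 decimal places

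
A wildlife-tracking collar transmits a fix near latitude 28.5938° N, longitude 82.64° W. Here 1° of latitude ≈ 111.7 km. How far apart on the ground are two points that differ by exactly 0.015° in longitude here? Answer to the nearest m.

0.015° of longitude at 28.5938° is 0.015 × 111700 × cos 28.5938° ≈ 0.015 × 98076.5 = 1471.15 m.

1471 m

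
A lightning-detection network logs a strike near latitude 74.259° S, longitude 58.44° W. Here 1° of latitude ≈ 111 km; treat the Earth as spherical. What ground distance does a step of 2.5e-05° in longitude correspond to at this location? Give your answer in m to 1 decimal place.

0.8 m

2.5e-05° of longitude at 74.259° is 2.5e-05 × 111000 × cos 74.259° ≈ 2.5e-05 × 30113.1 = 0.752828 m.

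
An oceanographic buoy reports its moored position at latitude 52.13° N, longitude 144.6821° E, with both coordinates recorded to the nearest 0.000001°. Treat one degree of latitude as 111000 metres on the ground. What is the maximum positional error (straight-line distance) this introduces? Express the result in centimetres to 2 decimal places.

6.51 centimetres

Rounding to 6 decimal places leaves each coordinate within ±5e-07° of the true value.
N–S: 5e-07° × 111000 m/° = 0.0555 m.
Longitude error → 5e-07 × 111000 × cos 52.13° = 5e-07 × 111000 × 0.6139 ≈ 0.0340699 m.
Worst case both components are at the extreme and orthogonal: √(0.0555² + 0.0340699²) ≈ 0.065123 m.
That is 0.065123 m = 6.5123 cm.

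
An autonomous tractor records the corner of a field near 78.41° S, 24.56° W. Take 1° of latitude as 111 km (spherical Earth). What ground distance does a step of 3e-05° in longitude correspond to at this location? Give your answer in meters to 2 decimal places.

0.67 meters

One degree of longitude here spans 111000 × cos 78.41° = 111000 × 0.2009 ≈ 22300.7 m; 3e-05° of that is 0.66902 m.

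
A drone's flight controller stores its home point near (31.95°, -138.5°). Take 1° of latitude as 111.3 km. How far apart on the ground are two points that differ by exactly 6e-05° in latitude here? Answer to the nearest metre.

Along a meridian 6e-05° is 6e-05 × 111300 = 6.678 m.

7 metres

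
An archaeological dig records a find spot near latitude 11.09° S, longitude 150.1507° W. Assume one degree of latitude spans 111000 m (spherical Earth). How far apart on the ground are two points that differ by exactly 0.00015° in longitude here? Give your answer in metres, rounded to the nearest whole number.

16 metres

At 11.09° a degree of longitude is 111000 × cos 11.09° ≈ 108927 m, so 0.00015° corresponds to 16.3391 m.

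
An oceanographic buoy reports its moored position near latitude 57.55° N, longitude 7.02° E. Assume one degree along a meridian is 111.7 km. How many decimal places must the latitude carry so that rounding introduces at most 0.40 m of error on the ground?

6 decimal places

One degree of latitude covers 111700 m.
N decimal places → at most half a unit in the last place, 0.5 × 10⁻ᴺ° = 111700/2 × 10⁻ᴺ m.
Setting 55850 × 10⁻ᴺ ≤ 0.40 gives 10ᴺ ≥ 1.396e+05, i.e. N ≥ 5.14.
At 5 places the error can reach 0.558 m, but 6 places keeps it to 0.0558 m.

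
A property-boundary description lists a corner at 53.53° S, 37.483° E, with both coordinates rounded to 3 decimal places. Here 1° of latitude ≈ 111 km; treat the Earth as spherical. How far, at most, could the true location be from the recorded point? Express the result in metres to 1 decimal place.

64.6 metres

Rounding to 3 decimal places leaves each coordinate within ±0.0005° of the true value.
N–S: 0.0005° × 111000 m/° = 55.5 m.
East–west component at 53.53°: 0.0005° × 111000 × cos 53.53° ≈ 0.0005 × 65978.6 ≈ 32.9893 m.
Worst case both components are at the extreme and orthogonal: √(55.5² + 32.9893²) ≈ 64.5643 m.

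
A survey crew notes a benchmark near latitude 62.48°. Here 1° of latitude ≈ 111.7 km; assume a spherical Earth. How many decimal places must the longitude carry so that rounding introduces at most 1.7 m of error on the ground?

At 62.48° one degree of longitude covers 111700 × cos 62.48° ≈ 111700 × 0.4621 ≈ 51611.9 m.
N decimal places → at most half a unit in the last place, 0.5 × 10⁻ᴺ° = 51611.9/2 × 10⁻ᴺ m.
Setting 25806 × 10⁻ᴺ ≤ 1.7 gives 10ᴺ ≥ 1.518e+04, i.e. N ≥ 4.18.
At 4 places the error can reach 2.58 m, but 5 places keeps it to 0.258 m.

5 decimal places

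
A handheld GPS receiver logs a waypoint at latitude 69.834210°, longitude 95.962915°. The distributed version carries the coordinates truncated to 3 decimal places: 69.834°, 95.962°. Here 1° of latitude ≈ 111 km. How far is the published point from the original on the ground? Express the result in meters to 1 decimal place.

The latitude changed by +0.000210° and the longitude by +0.000915°.
N–S: 0.000210° × 111000 m/° = 23.31 m.
East–west at this latitude: 0.000915° × 111000 × cos 69.834° ≈ 0.000915 × 38266.3 = 35.0136 m.
Distance: √(23.31² + 35.0136²) ≈ 42.0632 m.

42.1 meters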